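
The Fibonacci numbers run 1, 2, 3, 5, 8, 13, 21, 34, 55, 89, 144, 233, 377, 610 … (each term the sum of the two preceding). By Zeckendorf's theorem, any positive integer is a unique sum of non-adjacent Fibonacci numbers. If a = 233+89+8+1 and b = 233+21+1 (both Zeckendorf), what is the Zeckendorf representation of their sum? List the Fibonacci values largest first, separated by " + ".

The two numbers are 331 and 255, so their sum is 586.
Greedy algorithm:
586: greatest Fibonacci not exceeding it is 377, leaving 209
209: greatest Fibonacci not exceeding it is 144, leaving 65
65: greatest Fibonacci not exceeding it is 55, leaving 10
10: greatest Fibonacci not exceeding it is 8, leaving 2
2: greatest Fibonacci not exceeding it is 2, leaving 0

377 + 144 + 55 + 8 + 2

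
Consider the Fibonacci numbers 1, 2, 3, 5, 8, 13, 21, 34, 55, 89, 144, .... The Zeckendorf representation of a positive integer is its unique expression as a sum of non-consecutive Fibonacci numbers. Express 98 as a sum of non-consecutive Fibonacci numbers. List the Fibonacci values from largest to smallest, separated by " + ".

89 + 8 + 1

98 − 89 = 9
9 − 8 = 1
1 − 1 = 0
So 98 = 89 + 8 + 1, with no two terms consecutive in the sequence.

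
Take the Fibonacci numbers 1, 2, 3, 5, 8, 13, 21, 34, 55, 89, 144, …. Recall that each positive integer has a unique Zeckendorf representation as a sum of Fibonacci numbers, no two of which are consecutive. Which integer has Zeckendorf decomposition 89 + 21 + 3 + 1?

114

89 + 21 + 3 + 1 = 114.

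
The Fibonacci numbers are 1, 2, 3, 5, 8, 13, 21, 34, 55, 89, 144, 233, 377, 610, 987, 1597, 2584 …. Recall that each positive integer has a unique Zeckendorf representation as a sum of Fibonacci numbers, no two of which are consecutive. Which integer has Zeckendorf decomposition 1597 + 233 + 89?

1597 + 233 + 89 = 1919.

1919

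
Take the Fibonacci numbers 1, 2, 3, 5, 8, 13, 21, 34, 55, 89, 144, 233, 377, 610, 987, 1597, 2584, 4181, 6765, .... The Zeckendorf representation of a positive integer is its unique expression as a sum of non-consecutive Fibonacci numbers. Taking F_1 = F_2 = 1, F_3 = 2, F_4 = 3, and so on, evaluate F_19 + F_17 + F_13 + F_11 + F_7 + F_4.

6116

F_19 + F_17 + F_13 + F_11 + F_7 + F_4 = 4181 + 1597 + 233 + 89 + 13 + 3 = 6116.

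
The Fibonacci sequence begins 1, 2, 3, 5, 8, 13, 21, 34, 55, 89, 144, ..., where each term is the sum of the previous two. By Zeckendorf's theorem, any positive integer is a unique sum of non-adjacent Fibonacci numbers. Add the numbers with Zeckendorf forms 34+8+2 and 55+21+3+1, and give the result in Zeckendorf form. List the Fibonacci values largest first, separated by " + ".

The two numbers are 44 and 80, so their sum is 124.
Greedily peel off the largest Fibonacci term at each step:
take 89 (≤ 124); 124 − 89 = 35
take 34 (≤ 35); 35 − 34 = 1
take 1 (≤ 1); 1 − 1 = 0

89 + 34 + 1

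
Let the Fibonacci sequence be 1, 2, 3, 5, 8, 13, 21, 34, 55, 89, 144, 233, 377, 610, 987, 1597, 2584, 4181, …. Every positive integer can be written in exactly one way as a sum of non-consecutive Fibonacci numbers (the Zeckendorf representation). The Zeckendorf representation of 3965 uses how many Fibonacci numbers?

6

Repeatedly subtract the largest Fibonacci number that fits:
take 2584 (≤ 3965); 3965 − 2584 = 1381
take 987 (≤ 1381); 1381 − 987 = 394
take 377 (≤ 394); 394 − 377 = 17
take 13 (≤ 17); 17 − 13 = 4
take 3 (≤ 4); 4 − 3 = 1
take 1 (≤ 1); 1 − 1 = 0
3965 = 2584 + 987 + 377 + 13 + 3 + 1, which has 6 terms.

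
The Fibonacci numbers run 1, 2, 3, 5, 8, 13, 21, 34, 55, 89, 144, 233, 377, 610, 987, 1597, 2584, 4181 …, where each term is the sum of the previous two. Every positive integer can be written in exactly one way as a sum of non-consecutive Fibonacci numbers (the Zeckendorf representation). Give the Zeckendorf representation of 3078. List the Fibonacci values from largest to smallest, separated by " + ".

2584 + 377 + 89 + 21 + 5 + 2

Greedy algorithm:
2584 ≤ 3078 < 4181, so take 2584; remainder 494
377 ≤ 494 < 610, so take 377; remainder 117
89 ≤ 117 < 144, so take 89; remainder 28
21 ≤ 28 < 34, so take 21; remainder 7
5 ≤ 7 < 8, so take 5; remainder 2
2 ≤ 2 < 3, so take 2; remainder 0
So 3078 = 2584 + 377 + 89 + 21 + 5 + 2, with no two terms consecutive in the sequence.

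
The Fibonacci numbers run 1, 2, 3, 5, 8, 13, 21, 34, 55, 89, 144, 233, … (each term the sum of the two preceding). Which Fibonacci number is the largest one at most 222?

144

144 ≤ 222 < 233, so the largest Fibonacci number not exceeding 222 is 144.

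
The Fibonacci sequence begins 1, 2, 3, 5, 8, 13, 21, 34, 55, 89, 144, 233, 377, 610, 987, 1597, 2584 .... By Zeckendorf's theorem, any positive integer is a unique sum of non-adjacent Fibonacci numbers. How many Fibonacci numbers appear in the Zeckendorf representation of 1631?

2

Greedy algorithm:
1597 ≤ 1631 < 2584, so take 1597; remainder 34
34 ≤ 34 < 55, so take 34; remainder 0
1631 = 1597 + 34, which has 2 terms.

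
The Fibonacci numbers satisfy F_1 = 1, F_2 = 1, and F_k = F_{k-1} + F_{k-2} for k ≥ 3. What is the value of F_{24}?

46368

Iterating the recurrence up to F_{19} = 4181 and F_{18} = 2584:
F_{20} = F_{19} + F_{18} = 4181 + 2584 = 6765
F_{21} = F_{20} + F_{19} = 6765 + 4181 = 10946
F_{22} = F_{21} + F_{20} = 10946 + 6765 = 17711
F_{23} = F_{22} + F_{21} = 17711 + 10946 = 28657
F_{24} = F_{23} + F_{22} = 28657 + 17711 = 46368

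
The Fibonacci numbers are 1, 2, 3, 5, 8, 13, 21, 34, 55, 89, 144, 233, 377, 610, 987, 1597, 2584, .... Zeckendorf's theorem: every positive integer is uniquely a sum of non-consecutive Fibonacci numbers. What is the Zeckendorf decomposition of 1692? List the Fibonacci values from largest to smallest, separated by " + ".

1692: greatest Fibonacci not exceeding it is 1597, leaving 95
95: greatest Fibonacci not exceeding it is 89, leaving 6
6: greatest Fibonacci not exceeding it is 5, leaving 1
1: greatest Fibonacci not exceeding it is 1, leaving 0
So 1692 = 1597 + 89 + 5 + 1, with no two terms consecutive in the sequence.

1597 + 89 + 5 + 1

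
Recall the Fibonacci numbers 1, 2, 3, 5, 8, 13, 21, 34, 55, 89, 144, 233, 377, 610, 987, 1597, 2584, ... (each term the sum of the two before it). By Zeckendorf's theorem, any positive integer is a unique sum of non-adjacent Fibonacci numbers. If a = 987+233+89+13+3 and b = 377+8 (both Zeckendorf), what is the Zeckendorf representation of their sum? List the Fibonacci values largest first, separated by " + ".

The two numbers are 1325 and 385, so their sum is 1710.
Repeatedly subtract the largest Fibonacci number that fits:
1597 ≤ 1710 < 2584, so take 1597; remainder 113
89 ≤ 113 < 144, so take 89; remainder 24
21 ≤ 24 < 34, so take 21; remainder 3
3 ≤ 3 < 5, so take 3; remainder 0

1597 + 89 + 21 + 3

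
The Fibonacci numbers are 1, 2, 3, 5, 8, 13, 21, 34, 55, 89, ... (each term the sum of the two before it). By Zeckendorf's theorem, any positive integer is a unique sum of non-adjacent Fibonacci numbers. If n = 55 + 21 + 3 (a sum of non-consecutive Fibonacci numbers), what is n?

79

55 + 21 + 3 = 79.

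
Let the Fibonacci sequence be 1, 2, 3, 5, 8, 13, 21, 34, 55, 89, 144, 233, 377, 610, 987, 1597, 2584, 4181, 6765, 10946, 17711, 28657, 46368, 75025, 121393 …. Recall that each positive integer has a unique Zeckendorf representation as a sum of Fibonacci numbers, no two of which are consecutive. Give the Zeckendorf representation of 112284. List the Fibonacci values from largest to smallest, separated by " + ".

75025 + 28657 + 6765 + 1597 + 233 + 5 + 2

Greedily peel off the largest Fibonacci term at each step:
75025 ≤ 112284 < 121393, so take 75025; remainder 37259
28657 ≤ 37259 < 46368, so take 28657; remainder 8602
6765 ≤ 8602 < 10946, so take 6765; remainder 1837
1597 ≤ 1837 < 2584, so take 1597; remainder 240
233 ≤ 240 < 377, so take 233; remainder 7
5 ≤ 7 < 8, so take 5; remainder 2
2 ≤ 2 < 3, so take 2; remainder 0
So 112284 = 75025 + 28657 + 6765 + 1597 + 233 + 5 + 2, with no two terms consecutive in the sequence.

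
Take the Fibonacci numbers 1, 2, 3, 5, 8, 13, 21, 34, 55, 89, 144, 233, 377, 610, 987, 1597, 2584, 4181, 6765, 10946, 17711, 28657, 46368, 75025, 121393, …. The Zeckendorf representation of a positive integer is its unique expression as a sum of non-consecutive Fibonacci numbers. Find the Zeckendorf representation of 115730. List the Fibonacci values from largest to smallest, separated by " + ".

75025 + 28657 + 10946 + 987 + 89 + 21 + 5

take 75025 (≤ 115730); 115730 − 75025 = 40705
take 28657 (≤ 40705); 40705 − 28657 = 12048
take 10946 (≤ 12048); 12048 − 10946 = 1102
take 987 (≤ 1102); 1102 − 987 = 115
take 89 (≤ 115); 115 − 89 = 26
take 21 (≤ 26); 26 − 21 = 5
take 5 (≤ 5); 5 − 5 = 0
So 115730 = 75025 + 28657 + 10946 + 987 + 89 + 21 + 5, with no two terms consecutive in the sequence.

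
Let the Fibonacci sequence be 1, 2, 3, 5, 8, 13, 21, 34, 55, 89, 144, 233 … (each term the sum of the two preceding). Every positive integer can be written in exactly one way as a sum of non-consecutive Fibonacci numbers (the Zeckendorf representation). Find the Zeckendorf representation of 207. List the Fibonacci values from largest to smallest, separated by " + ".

144 ≤ 207 < 233, so take 144; remainder 63
55 ≤ 63 < 89, so take 55; remainder 8
8 ≤ 8 < 13, so take 8; remainder 0
So 207 = 144 + 55 + 8, with no two terms consecutive in the sequence.

144 + 55 + 8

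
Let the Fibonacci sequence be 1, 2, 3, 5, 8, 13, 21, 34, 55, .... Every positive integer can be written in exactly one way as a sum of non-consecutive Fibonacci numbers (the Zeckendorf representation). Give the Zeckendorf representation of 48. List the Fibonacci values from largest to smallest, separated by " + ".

34 + 13 + 1

Repeatedly subtract the largest Fibonacci number that fits:
48: greatest Fibonacci not exceeding it is 34, leaving 14
14: greatest Fibonacci not exceeding it is 13, leaving 1
1: greatest Fibonacci not exceeding it is 1, leaving 0
So 48 = 34 + 13 + 1, with no two terms consecutive in the sequence.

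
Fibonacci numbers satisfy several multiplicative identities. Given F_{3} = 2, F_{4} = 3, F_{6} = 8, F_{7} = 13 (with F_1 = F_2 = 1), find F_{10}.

55

By the addition formula F_{m+n} = F_m F_{n+1} + F_{m−1} F_n with m=4, n=6: F_{10} = 3·13 + 2·8 = 39 + 16 = 55.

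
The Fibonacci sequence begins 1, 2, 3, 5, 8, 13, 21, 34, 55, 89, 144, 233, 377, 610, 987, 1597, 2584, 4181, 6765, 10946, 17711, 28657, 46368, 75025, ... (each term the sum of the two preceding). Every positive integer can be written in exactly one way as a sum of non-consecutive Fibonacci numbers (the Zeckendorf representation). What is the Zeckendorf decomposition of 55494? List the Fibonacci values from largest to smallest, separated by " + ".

55494 − 46368 = 9126
9126 − 6765 = 2361
2361 − 1597 = 764
764 − 610 = 154
154 − 144 = 10
10 − 8 = 2
2 − 2 = 0
So 55494 = 46368 + 6765 + 1597 + 610 + 144 + 8 + 2, with no two terms consecutive in the sequence.

46368 + 6765 + 1597 + 610 + 144 + 8 + 2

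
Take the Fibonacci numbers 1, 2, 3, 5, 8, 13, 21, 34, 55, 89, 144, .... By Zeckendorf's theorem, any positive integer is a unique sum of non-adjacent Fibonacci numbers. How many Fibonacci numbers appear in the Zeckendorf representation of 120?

120 − 89 = 31
31 − 21 = 10
10 − 8 = 2
2 − 2 = 0
120 = 89 + 21 + 8 + 2, which has 4 terms.

4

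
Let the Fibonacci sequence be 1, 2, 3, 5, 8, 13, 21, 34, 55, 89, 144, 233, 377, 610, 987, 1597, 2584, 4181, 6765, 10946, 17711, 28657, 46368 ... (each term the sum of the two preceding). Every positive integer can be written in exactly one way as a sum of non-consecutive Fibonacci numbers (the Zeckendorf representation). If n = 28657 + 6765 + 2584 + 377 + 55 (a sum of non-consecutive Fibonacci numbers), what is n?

28657 + 6765 + 2584 + 377 + 55 = 38438.

38438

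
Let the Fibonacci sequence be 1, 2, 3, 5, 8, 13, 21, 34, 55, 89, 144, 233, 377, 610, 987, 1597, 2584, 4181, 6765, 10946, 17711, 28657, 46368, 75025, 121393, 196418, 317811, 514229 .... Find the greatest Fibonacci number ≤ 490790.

317811

317811 ≤ 490790 < 514229, so the largest Fibonacci number not exceeding 490790 is 317811.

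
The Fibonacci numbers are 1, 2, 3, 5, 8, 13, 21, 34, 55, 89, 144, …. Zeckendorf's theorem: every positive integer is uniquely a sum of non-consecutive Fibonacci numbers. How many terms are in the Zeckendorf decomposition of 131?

Greedily peel off the largest Fibonacci term at each step:
131 − 89 = 42
42 − 34 = 8
8 − 8 = 0
131 = 89 + 34 + 8, which has 3 terms.

3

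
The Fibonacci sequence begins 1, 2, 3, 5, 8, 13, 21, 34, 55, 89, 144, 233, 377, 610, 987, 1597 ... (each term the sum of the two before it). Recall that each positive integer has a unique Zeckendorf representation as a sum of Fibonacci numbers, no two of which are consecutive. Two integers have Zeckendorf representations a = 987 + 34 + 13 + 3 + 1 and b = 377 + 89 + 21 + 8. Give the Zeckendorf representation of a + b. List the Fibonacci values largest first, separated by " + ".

987 + 377 + 144 + 21 + 3 + 1

The two numbers are 1038 and 495, so their sum is 1533.
Greedily peel off the largest Fibonacci term at each step:
take 987 (≤ 1533); 1533 − 987 = 546
take 377 (≤ 546); 546 − 377 = 169
take 144 (≤ 169); 169 − 144 = 25
take 21 (≤ 25); 25 − 21 = 4
take 3 (≤ 4); 4 − 3 = 1
take 1 (≤ 1); 1 − 1 = 0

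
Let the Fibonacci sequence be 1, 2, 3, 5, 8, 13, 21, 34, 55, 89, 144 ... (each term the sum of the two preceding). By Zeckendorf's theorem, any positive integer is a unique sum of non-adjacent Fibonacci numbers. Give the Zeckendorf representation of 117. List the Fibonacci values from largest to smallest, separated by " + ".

Repeatedly subtract the largest Fibonacci number that fits:
take 89 (≤ 117); 117 − 89 = 28
take 21 (≤ 28); 28 − 21 = 7
take 5 (≤ 7); 7 − 5 = 2
take 2 (≤ 2); 2 − 2 = 0
So 117 = 89 + 21 + 5 + 2, with no two terms consecutive in the sequence.

89 + 21 + 5 + 2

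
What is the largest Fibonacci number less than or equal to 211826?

196418

196418 ≤ 211826 < 317811, so the largest Fibonacci number not exceeding 211826 is 196418.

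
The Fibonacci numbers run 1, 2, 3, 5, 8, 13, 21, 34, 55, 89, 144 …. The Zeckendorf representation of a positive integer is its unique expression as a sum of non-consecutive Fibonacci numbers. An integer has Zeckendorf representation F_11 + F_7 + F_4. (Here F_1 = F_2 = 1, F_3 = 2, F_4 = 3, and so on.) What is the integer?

105

F_11 + F_7 + F_4 = 89 + 13 + 3 = 105.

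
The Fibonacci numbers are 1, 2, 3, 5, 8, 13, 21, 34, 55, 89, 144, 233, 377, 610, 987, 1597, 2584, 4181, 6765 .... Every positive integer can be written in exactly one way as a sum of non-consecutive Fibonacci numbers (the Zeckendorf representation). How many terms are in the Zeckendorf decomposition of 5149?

largest Fibonacci ≤ 5149 is 4181; 5149 − 4181 = 968
largest Fibonacci ≤ 968 is 610; 968 − 610 = 358
largest Fibonacci ≤ 358 is 233; 358 − 233 = 125
largest Fibonacci ≤ 125 is 89; 125 − 89 = 36
largest Fibonacci ≤ 36 is 34; 36 − 34 = 2
largest Fibonacci ≤ 2 is 2; 2 − 2 = 0
5149 = 4181 + 610 + 233 + 89 + 34 + 2, which has 6 terms.

6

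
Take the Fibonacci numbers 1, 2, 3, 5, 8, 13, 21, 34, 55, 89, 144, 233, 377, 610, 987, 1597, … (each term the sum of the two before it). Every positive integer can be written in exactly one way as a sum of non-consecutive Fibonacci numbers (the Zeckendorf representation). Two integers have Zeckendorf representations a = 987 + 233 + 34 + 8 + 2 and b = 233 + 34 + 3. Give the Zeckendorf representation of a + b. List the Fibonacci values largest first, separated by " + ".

The two numbers are 1264 and 270, so their sum is 1534.
Greedily peel off the largest Fibonacci term at each step:
take 987 (≤ 1534); 1534 − 987 = 547
take 377 (≤ 547); 547 − 377 = 170
take 144 (≤ 170); 170 − 144 = 26
take 21 (≤ 26); 26 − 21 = 5
take 5 (≤ 5); 5 − 5 = 0

987 + 377 + 144 + 21 + 5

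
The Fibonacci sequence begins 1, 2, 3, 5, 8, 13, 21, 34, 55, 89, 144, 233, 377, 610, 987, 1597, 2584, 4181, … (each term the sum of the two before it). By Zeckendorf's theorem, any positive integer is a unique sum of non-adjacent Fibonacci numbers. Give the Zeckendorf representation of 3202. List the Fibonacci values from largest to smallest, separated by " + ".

3202 − 2584 = 618
618 − 610 = 8
8 − 8 = 0
So 3202 = 2584 + 610 + 8, with no two terms consecutive in the sequence.

2584 + 610 + 8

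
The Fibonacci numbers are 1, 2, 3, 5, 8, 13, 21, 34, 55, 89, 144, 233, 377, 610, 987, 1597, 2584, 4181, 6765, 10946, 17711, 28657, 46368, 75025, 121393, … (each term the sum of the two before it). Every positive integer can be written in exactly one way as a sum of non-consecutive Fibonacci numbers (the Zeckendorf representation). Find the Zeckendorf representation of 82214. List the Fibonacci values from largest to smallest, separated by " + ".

Repeatedly subtract the largest Fibonacci number that fits:
largest Fibonacci ≤ 82214 is 75025; 82214 − 75025 = 7189
largest Fibonacci ≤ 7189 is 6765; 7189 − 6765 = 424
largest Fibonacci ≤ 424 is 377; 424 − 377 = 47
largest Fibonacci ≤ 47 is 34; 47 − 34 = 13
largest Fibonacci ≤ 13 is 13; 13 − 13 = 0
So 82214 = 75025 + 6765 + 377 + 34 + 13, with no two terms consecutive in the sequence.

75025 + 6765 + 377 + 34 + 13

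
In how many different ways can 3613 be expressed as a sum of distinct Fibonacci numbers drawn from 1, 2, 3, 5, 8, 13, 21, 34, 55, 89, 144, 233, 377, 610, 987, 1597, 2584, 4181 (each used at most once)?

Starting from the Zeckendorf form and repeatedly splitting a term F_k into F_{k−1} + F_{k−2} (when neither is already used) reaches every representation.
3613 = 2584+987+34+8 = 2584+987+34+5+3 = 2584+987+21+13+8 = … (39 more), for 42 in all.

42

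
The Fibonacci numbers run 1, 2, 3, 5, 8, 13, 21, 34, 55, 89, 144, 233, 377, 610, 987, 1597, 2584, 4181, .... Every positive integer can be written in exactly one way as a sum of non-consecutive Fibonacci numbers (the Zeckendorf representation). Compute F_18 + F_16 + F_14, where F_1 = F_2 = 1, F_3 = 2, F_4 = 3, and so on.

F_18 + F_16 + F_14 = 2584 + 987 + 377 = 3948.

3948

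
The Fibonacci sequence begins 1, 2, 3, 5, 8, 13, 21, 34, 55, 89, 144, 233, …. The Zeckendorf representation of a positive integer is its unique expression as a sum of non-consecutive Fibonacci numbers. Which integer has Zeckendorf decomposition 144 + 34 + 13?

191

144 + 34 + 13 = 191.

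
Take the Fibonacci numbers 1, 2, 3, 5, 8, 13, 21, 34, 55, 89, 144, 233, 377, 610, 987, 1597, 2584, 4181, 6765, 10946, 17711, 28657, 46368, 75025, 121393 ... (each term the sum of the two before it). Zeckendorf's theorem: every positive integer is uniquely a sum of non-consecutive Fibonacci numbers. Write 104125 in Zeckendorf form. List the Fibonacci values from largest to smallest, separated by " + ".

Greedy algorithm:
104125 − 75025 = 29100
29100 − 28657 = 443
443 − 377 = 66
66 − 55 = 11
11 − 8 = 3
3 − 3 = 0
So 104125 = 75025 + 28657 + 377 + 55 + 8 + 3, with no two terms consecutive in the sequence.

75025 + 28657 + 377 + 55 + 8 + 3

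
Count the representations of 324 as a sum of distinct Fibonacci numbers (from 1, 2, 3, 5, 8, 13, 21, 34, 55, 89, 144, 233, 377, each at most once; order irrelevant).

Each representation comes from the Zeckendorf form by replacing some F_k with F_{k−1} + F_{k−2} where possible.
324 = 233+89+2 = 233+55+34+2 = 233+55+21+13+2 = 144+89+55+34+2 = 233+55+21+8+5+2 = … (2 more), for 7 in all.

7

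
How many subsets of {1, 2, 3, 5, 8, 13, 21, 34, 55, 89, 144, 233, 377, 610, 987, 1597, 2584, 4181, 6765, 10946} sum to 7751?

3

Starting from the Zeckendorf form and repeatedly splitting a term F_k into F_{k−1} + F_{k−2} (when neither is already used) reaches every representation.
7751 = 6765+610+233+89+34+13+5+2 = 4181+2584+610+233+89+34+13+5+2 = 4181+1597+987+610+233+89+34+13+5+2 — 3 representations.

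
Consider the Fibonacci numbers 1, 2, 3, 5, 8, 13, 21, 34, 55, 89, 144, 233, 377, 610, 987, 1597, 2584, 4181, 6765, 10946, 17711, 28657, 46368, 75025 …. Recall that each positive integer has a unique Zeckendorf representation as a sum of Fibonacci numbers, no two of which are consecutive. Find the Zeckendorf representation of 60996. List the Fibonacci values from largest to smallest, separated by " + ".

46368 + 10946 + 2584 + 987 + 89 + 21 + 1

subtract 46368 from 60996: 14628 remains
subtract 10946 from 14628: 3682 remains
subtract 2584 from 3682: 1098 remains
subtract 987 from 1098: 111 remains
subtract 89 from 111: 22 remains
subtract 21 from 22: 1 remains
subtract 1 from 1: 0 remains
So 60996 = 46368 + 10946 + 2584 + 987 + 89 + 21 + 1, with no two terms consecutive in the sequence.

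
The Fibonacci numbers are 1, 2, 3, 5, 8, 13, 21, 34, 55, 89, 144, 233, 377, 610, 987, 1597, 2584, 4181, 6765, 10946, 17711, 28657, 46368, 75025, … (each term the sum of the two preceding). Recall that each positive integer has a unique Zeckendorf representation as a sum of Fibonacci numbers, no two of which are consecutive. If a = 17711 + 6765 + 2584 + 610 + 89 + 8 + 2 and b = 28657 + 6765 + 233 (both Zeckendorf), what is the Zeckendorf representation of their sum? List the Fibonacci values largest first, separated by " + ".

46368 + 10946 + 4181 + 1597 + 233 + 89 + 8 + 2

The two numbers are 27769 and 35655, so their sum is 63424.
largest Fibonacci ≤ 63424 is 46368; 63424 − 46368 = 17056
largest Fibonacci ≤ 17056 is 10946; 17056 − 10946 = 6110
largest Fibonacci ≤ 6110 is 4181; 6110 − 4181 = 1929
largest Fibonacci ≤ 1929 is 1597; 1929 − 1597 = 332
largest Fibonacci ≤ 332 is 233; 332 − 233 = 99
largest Fibonacci ≤ 99 is 89; 99 − 89 = 10
largest Fibonacci ≤ 10 is 8; 10 − 8 = 2
largest Fibonacci ≤ 2 is 2; 2 − 2 = 0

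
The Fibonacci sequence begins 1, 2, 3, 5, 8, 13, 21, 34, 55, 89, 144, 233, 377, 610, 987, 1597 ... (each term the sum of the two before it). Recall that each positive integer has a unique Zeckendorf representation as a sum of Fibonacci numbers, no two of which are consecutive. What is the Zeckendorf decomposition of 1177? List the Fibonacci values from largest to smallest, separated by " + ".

1177 − 987 = 190
190 − 144 = 46
46 − 34 = 12
12 − 8 = 4
4 − 3 = 1
1 − 1 = 0
So 1177 = 987 + 144 + 34 + 8 + 3 + 1, with no two terms consecutive in the sequence.

987 + 144 + 34 + 8 + 3 + 1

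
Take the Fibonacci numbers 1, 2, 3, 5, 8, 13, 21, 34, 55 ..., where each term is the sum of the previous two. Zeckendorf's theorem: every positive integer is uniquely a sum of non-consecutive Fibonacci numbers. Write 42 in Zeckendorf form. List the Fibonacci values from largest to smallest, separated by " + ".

42 − 34 = 8
8 − 8 = 0
So 42 = 34 + 8, with no two terms consecutive in the sequence.

34 + 8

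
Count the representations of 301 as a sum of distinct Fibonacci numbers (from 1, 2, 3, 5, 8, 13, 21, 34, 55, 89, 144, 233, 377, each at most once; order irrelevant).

12

301 = 233+55+13 = 233+55+8+5 = 233+34+21+13 = 144+89+55+13 = … (8 more), for 12 in all.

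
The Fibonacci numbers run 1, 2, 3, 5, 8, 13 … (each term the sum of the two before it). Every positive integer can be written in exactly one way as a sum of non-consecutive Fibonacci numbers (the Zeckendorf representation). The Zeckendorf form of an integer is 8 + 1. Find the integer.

9

8 + 1 = 9.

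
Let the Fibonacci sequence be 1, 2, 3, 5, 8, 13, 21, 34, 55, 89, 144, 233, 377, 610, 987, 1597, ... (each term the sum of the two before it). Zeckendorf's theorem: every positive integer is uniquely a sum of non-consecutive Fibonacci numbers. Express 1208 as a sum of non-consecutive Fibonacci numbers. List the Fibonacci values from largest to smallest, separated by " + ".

987 + 144 + 55 + 21 + 1

largest Fibonacci ≤ 1208 is 987; 1208 − 987 = 221
largest Fibonacci ≤ 221 is 144; 221 − 144 = 77
largest Fibonacci ≤ 77 is 55; 77 − 55 = 22
largest Fibonacci ≤ 22 is 21; 22 − 21 = 1
largest Fibonacci ≤ 1 is 1; 1 − 1 = 0
So 1208 = 987 + 144 + 55 + 21 + 1, with no two terms consecutive in the sequence.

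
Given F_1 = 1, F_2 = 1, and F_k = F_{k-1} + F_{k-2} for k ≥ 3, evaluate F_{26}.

121393

Iterating the recurrence up to F_{20} = 6765 and F_{19} = 4181:
F_{21} = F_{20} + F_{19} = 6765 + 4181 = 10946
F_{22} = F_{21} + F_{20} = 10946 + 6765 = 17711
F_{23} = F_{22} + F_{21} = 17711 + 10946 = 28657
F_{24} = F_{23} + F_{22} = 28657 + 17711 = 46368
F_{25} = F_{24} + F_{23} = 46368 + 28657 = 75025
F_{26} = F_{25} + F_{24} = 75025 + 46368 = 121393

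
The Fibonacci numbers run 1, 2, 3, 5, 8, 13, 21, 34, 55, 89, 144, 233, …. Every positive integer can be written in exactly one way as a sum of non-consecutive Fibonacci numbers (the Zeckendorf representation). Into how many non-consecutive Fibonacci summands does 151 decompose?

144 ≤ 151 < 233, so take 144; remainder 7
5 ≤ 7 < 8, so take 5; remainder 2
2 ≤ 2 < 3, so take 2; remainder 0
151 = 144 + 5 + 2, which has 3 terms.

3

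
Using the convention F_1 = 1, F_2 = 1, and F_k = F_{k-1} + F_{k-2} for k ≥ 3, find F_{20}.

6765

Iterating the recurrence up to F_{15} = 610 and F_{14} = 377:
F_{16} = F_{15} + F_{14} = 610 + 377 = 987
F_{17} = F_{16} + F_{15} = 987 + 610 = 1597
F_{18} = F_{17} + F_{16} = 1597 + 987 = 2584
F_{19} = F_{18} + F_{17} = 2584 + 1597 = 4181
F_{20} = F_{19} + F_{18} = 4181 + 2584 = 6765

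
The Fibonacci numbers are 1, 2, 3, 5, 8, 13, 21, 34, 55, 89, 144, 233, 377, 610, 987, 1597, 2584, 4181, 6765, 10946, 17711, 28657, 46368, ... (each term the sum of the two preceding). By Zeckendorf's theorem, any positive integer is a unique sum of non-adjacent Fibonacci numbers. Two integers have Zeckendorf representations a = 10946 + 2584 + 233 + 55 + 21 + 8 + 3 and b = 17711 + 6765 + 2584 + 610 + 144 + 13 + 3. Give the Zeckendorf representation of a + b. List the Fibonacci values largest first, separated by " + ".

28657 + 10946 + 1597 + 377 + 89 + 13 + 1

The two numbers are 13850 and 27830, so their sum is 41680.
take 28657 (≤ 41680); 41680 − 28657 = 13023
take 10946 (≤ 13023); 13023 − 10946 = 2077
take 1597 (≤ 2077); 2077 − 1597 = 480
take 377 (≤ 480); 480 − 377 = 103
take 89 (≤ 103); 103 − 89 = 14
take 13 (≤ 14); 14 − 13 = 1
take 1 (≤ 1); 1 − 1 = 0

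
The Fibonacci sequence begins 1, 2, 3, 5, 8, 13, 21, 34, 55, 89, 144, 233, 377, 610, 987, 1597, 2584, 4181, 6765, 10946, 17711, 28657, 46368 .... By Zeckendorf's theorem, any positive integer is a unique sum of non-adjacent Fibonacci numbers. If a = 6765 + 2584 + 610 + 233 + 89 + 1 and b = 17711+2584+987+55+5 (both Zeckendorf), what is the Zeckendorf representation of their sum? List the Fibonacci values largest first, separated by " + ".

The two numbers are 10282 and 21342, so their sum is 31624.
31624 − 28657 = 2967
2967 − 2584 = 383
383 − 377 = 6
6 − 5 = 1
1 − 1 = 0

28657 + 2584 + 377 + 5 + 1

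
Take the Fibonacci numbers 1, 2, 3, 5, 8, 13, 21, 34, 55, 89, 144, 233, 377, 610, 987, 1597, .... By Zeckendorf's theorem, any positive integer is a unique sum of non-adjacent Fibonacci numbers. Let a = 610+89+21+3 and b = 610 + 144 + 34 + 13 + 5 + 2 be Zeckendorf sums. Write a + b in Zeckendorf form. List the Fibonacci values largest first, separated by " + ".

987 + 377 + 144 + 21 + 2

The two numbers are 723 and 808, so their sum is 1531.
Greedy algorithm:
987 ≤ 1531 < 1597, so take 987; remainder 544
377 ≤ 544 < 610, so take 377; remainder 167
144 ≤ 167 < 233, so take 144; remainder 23
21 ≤ 23 < 34, so take 21; remainder 2
2 ≤ 2 < 3, so take 2; remainder 0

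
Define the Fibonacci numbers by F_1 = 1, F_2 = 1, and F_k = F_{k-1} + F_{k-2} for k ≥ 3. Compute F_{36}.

Iterating the recurrence up to F_{31} = 1346269 and F_{30} = 832040:
F_{32} = F_{31} + F_{30} = 1346269 + 832040 = 2178309
F_{33} = F_{32} + F_{31} = 2178309 + 1346269 = 3524578
F_{34} = F_{33} + F_{32} = 3524578 + 2178309 = 5702887
F_{35} = F_{34} + F_{33} = 5702887 + 3524578 = 9227465
F_{36} = F_{35} + F_{34} = 9227465 + 5702887 = 14930352

14930352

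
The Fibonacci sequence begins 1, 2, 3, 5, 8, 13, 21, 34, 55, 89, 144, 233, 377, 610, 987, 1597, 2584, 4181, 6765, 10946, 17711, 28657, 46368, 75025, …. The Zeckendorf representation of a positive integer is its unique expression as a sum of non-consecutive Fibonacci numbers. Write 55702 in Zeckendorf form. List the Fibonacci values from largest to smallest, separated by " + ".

46368 + 6765 + 1597 + 610 + 233 + 89 + 34 + 5 + 1

largest Fibonacci ≤ 55702 is 46368; 55702 − 46368 = 9334
largest Fibonacci ≤ 9334 is 6765; 9334 − 6765 = 2569
largest Fibonacci ≤ 2569 is 1597; 2569 − 1597 = 972
largest Fibonacci ≤ 972 is 610; 972 − 610 = 362
largest Fibonacci ≤ 362 is 233; 362 − 233 = 129
largest Fibonacci ≤ 129 is 89; 129 − 89 = 40
largest Fibonacci ≤ 40 is 34; 40 − 34 = 6
largest Fibonacci ≤ 6 is 5; 6 − 5 = 1
largest Fibonacci ≤ 1 is 1; 1 − 1 = 0
So 55702 = 46368 + 6765 + 1597 + 610 + 233 + 89 + 34 + 5 + 1, with no two terms consecutive in the sequence.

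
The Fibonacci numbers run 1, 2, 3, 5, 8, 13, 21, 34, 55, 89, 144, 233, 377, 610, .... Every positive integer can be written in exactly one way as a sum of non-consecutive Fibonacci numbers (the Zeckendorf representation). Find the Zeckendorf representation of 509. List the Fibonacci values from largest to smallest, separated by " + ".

take 377 (≤ 509); 509 − 377 = 132
take 89 (≤ 132); 132 − 89 = 43
take 34 (≤ 43); 43 − 34 = 9
take 8 (≤ 9); 9 − 8 = 1
take 1 (≤ 1); 1 − 1 = 0
So 509 = 377 + 89 + 34 + 8 + 1, with no two terms consecutive in the sequence.

377 + 89 + 34 + 8 + 1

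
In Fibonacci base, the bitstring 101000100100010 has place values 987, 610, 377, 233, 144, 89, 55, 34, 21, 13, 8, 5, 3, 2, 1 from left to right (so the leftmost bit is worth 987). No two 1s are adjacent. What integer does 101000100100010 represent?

Summing the place values of the 1 bits: 987 + 377 + 55 + 13 + 2 = 1434.

1434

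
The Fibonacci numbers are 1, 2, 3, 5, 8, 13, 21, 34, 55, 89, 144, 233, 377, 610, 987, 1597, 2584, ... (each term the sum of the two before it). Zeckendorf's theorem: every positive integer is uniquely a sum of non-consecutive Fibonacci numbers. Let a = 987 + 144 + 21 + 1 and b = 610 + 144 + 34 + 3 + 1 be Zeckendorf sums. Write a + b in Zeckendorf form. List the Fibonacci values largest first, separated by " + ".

1597 + 233 + 89 + 21 + 5

The two numbers are 1153 and 792, so their sum is 1945.
subtract 1597 from 1945: 348 remains
subtract 233 from 348: 115 remains
subtract 89 from 115: 26 remains
subtract 21 from 26: 5 remains
subtract 5 from 5: 0 remains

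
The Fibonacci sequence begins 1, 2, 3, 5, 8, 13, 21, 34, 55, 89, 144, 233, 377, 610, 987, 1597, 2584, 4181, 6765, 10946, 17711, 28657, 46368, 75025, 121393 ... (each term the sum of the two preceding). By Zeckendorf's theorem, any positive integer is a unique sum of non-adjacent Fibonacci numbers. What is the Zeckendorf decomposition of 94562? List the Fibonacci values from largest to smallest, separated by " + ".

75025 + 17711 + 1597 + 144 + 55 + 21 + 8 + 1

subtract 75025 from 94562: 19537 remains
subtract 17711 from 19537: 1826 remains
subtract 1597 from 1826: 229 remains
subtract 144 from 229: 85 remains
subtract 55 from 85: 30 remains
subtract 21 from 30: 9 remains
subtract 8 from 9: 1 remains
subtract 1 from 1: 0 remains
So 94562 = 75025 + 17711 + 1597 + 144 + 55 + 21 + 8 + 1, with no two terms consecutive in the sequence.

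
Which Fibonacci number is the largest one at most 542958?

514229 ≤ 542958 < 832040, so the largest Fibonacci number not exceeding 542958 is 514229.

514229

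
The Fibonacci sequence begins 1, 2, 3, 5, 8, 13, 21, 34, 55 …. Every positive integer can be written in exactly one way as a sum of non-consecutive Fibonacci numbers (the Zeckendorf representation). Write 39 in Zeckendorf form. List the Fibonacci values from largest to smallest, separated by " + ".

subtract 34 from 39: 5 remains
subtract 5 from 5: 0 remains
So 39 = 34 + 5, with no two terms consecutive in the sequence.

34 + 5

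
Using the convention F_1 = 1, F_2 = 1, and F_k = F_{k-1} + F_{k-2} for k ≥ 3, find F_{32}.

Iterating the recurrence up to F_{25} = 75025 and F_{24} = 46368:
F_{26} = F_{25} + F_{24} = 75025 + 46368 = 121393
F_{27} = F_{26} + F_{25} = 121393 + 75025 = 196418
F_{28} = F_{27} + F_{26} = 196418 + 121393 = 317811
F_{29} = F_{28} + F_{27} = 317811 + 196418 = 514229
F_{30} = F_{29} + F_{28} = 514229 + 317811 = 832040
F_{31} = F_{30} + F_{29} = 832040 + 514229 = 1346269
F_{32} = F_{31} + F_{30} = 1346269 + 832040 = 2178309

2178309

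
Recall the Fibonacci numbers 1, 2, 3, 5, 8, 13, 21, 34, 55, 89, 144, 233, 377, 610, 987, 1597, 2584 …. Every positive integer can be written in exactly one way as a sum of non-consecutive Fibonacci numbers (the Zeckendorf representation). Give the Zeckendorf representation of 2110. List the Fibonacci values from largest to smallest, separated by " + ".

Greedily peel off the largest Fibonacci term at each step:
largest Fibonacci ≤ 2110 is 1597; 2110 − 1597 = 513
largest Fibonacci ≤ 513 is 377; 513 − 377 = 136
largest Fibonacci ≤ 136 is 89; 136 − 89 = 47
largest Fibonacci ≤ 47 is 34; 47 − 34 = 13
largest Fibonacci ≤ 13 is 13; 13 − 13 = 0
So 2110 = 1597 + 377 + 89 + 34 + 13, with no two terms consecutive in the sequence.

1597 + 377 + 89 + 34 + 13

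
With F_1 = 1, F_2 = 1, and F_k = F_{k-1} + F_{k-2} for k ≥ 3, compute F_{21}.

Iterating the recurrence up to F_{16} = 987 and F_{15} = 610:
F_{17} = F_{16} + F_{15} = 987 + 610 = 1597
F_{18} = F_{17} + F_{16} = 1597 + 987 = 2584
F_{19} = F_{18} + F_{17} = 2584 + 1597 = 4181
F_{20} = F_{19} + F_{18} = 4181 + 2584 = 6765
F_{21} = F_{20} + F_{19} = 6765 + 4181 = 10946

10946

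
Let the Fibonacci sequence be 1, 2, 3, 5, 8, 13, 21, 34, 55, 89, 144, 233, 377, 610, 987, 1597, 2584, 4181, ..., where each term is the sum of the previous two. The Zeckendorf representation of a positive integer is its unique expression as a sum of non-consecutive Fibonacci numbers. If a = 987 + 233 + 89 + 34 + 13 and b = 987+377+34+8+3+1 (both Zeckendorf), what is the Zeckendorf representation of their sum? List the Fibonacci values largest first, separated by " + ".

2584 + 144 + 34 + 3 + 1

The two numbers are 1356 and 1410, so their sum is 2766.
take 2584 (≤ 2766); 2766 − 2584 = 182
take 144 (≤ 182); 182 − 144 = 38
take 34 (≤ 38); 38 − 34 = 4
take 3 (≤ 4); 4 − 3 = 1
take 1 (≤ 1); 1 − 1 = 0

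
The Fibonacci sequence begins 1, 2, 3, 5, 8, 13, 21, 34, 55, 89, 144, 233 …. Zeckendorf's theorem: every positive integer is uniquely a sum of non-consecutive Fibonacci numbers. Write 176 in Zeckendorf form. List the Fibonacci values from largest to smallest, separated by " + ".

Greedily peel off the largest Fibonacci term at each step:
176 − 144 = 32
32 − 21 = 11
11 − 8 = 3
3 − 3 = 0
So 176 = 144 + 21 + 8 + 3, with no two terms consecutive in the sequence.

144 + 21 + 8 + 3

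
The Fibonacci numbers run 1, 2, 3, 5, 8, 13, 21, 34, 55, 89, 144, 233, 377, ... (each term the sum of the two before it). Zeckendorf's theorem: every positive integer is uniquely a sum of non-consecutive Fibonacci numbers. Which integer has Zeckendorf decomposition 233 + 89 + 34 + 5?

233 + 89 + 34 + 5 = 361.

361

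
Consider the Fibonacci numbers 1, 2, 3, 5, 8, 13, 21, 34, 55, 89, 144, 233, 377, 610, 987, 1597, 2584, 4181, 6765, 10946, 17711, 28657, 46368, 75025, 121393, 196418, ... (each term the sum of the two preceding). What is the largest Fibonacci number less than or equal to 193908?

121393 ≤ 193908 < 196418, so the largest Fibonacci number not exceeding 193908 is 121393.

121393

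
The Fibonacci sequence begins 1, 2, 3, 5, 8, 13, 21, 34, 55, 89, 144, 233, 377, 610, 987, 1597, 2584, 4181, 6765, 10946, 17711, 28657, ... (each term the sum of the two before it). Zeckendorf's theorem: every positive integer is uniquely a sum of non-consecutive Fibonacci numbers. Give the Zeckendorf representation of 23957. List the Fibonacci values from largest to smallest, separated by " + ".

17711 + 4181 + 1597 + 377 + 89 + 2

Greedy algorithm:
take 17711 (≤ 23957); 23957 − 17711 = 6246
take 4181 (≤ 6246); 6246 − 4181 = 2065
take 1597 (≤ 2065); 2065 − 1597 = 468
take 377 (≤ 468); 468 − 377 = 91
take 89 (≤ 91); 91 − 89 = 2
take 2 (≤ 2); 2 − 2 = 0
So 23957 = 17711 + 4181 + 1597 + 377 + 89 + 2, with no two terms consecutive in the sequence.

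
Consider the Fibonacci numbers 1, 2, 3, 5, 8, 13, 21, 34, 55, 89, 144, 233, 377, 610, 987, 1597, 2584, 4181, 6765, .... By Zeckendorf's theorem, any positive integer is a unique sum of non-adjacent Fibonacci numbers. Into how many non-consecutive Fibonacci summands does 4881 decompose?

4

Greedy algorithm:
take 4181 (≤ 4881); 4881 − 4181 = 700
take 610 (≤ 700); 700 − 610 = 90
take 89 (≤ 90); 90 − 89 = 1
take 1 (≤ 1); 1 − 1 = 0
4881 = 4181 + 610 + 89 + 1, which has 4 terms.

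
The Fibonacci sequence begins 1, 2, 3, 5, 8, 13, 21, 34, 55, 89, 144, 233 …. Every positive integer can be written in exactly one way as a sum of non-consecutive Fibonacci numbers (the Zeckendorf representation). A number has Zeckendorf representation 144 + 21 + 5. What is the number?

144 + 21 + 5 = 170.

170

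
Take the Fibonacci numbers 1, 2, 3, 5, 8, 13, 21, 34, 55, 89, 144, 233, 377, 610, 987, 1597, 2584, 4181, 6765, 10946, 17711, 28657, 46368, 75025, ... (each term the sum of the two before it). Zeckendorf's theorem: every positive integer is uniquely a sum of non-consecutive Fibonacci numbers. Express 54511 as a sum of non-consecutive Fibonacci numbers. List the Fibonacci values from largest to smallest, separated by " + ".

46368 + 6765 + 987 + 377 + 13 + 1

Greedily peel off the largest Fibonacci term at each step:
largest Fibonacci ≤ 54511 is 46368; 54511 − 46368 = 8143
largest Fibonacci ≤ 8143 is 6765; 8143 − 6765 = 1378
largest Fibonacci ≤ 1378 is 987; 1378 − 987 = 391
largest Fibonacci ≤ 391 is 377; 391 − 377 = 14
largest Fibonacci ≤ 14 is 13; 14 − 13 = 1
largest Fibonacci ≤ 1 is 1; 1 − 1 = 0
So 54511 = 46368 + 6765 + 987 + 377 + 13 + 1, with no two terms consecutive in the sequence.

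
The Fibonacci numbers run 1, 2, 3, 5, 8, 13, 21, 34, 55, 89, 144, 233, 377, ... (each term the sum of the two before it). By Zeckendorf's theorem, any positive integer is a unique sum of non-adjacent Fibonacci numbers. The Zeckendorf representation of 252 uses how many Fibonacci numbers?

Greedily peel off the largest Fibonacci term at each step:
subtract 233 from 252: 19 remains
subtract 13 from 19: 6 remains
subtract 5 from 6: 1 remains
subtract 1 from 1: 0 remains
252 = 233 + 13 + 5 + 1, which has 4 terms.

4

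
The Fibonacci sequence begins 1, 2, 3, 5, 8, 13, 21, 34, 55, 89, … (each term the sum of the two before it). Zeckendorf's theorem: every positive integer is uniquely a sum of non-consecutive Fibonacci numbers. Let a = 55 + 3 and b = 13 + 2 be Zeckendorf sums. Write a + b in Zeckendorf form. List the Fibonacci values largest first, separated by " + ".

55 + 13 + 5

The two numbers are 58 and 15, so their sum is 73.
Repeatedly subtract the largest Fibonacci number that fits:
73 − 55 = 18
18 − 13 = 5
5 − 5 = 0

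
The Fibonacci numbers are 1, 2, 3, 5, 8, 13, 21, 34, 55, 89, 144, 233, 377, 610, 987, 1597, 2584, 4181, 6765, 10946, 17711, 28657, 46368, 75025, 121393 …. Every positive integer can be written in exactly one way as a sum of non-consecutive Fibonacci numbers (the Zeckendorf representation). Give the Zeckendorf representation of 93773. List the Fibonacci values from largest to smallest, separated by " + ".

Greedily peel off the largest Fibonacci term at each step:
largest Fibonacci ≤ 93773 is 75025; 93773 − 75025 = 18748
largest Fibonacci ≤ 18748 is 17711; 18748 − 17711 = 1037
largest Fibonacci ≤ 1037 is 987; 1037 − 987 = 50
largest Fibonacci ≤ 50 is 34; 50 − 34 = 16
largest Fibonacci ≤ 16 is 13; 16 − 13 = 3
largest Fibonacci ≤ 3 is 3; 3 − 3 = 0
So 93773 = 75025 + 17711 + 987 + 34 + 13 + 3, with no two terms consecutive in the sequence.

75025 + 17711 + 987 + 34 + 13 + 3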